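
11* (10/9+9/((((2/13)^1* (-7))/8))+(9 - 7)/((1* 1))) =-44176/63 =-701.21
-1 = -1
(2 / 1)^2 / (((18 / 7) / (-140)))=-1960 / 9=-217.78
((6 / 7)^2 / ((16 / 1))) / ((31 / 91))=117 / 868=0.13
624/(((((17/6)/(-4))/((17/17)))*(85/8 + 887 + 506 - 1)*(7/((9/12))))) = -89856/1335299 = -0.07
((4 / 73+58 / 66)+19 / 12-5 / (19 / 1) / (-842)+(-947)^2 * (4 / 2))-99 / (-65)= 8986214412569321 / 5010093660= 1793622.04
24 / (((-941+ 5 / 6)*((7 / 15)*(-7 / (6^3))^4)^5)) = -5344336687188370306457442961137252932710013966745600000 / 7564968083524426005452287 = -706458590199168332694978700000.00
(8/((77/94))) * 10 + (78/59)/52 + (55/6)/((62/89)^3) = 810760442729/6496344624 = 124.80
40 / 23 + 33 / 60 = 1053 / 460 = 2.29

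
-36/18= -2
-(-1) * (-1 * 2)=-2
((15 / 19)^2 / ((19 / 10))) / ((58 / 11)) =12375 / 198911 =0.06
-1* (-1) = 1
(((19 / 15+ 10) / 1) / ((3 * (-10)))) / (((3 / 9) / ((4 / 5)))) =-338 / 375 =-0.90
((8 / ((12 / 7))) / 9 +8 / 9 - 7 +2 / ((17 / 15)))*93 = -54467 / 153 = -355.99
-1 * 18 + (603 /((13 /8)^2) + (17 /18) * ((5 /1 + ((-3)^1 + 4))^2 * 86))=529706 /169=3134.36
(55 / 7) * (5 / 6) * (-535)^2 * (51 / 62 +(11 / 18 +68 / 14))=483527048125 / 41013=11789604.47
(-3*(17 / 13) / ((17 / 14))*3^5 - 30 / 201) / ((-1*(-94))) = -8.35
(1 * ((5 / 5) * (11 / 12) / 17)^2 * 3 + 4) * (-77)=-308.67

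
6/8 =3/4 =0.75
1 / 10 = 0.10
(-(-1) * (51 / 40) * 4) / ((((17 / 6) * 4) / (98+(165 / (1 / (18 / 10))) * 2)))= 1557 / 5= 311.40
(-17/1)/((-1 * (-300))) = -17/300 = -0.06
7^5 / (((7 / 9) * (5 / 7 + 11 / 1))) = 151263 / 82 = 1844.67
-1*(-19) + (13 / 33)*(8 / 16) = 1267 / 66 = 19.20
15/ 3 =5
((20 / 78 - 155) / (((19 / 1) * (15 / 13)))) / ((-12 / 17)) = 20519 / 2052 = 10.00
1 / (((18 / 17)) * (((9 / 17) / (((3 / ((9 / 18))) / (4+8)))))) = 289 / 324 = 0.89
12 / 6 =2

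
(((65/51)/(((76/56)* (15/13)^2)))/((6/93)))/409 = 476749/17834445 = 0.03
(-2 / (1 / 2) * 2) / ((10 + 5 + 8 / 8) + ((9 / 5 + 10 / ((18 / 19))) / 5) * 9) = -50 / 239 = -0.21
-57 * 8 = -456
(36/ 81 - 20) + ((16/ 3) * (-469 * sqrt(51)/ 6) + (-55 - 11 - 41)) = -3752 * sqrt(51)/ 9 - 1139/ 9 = -3103.74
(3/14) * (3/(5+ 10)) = 3/70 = 0.04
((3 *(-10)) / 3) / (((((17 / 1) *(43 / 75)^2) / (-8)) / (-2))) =-900000 / 31433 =-28.63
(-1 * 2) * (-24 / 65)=48 / 65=0.74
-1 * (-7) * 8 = 56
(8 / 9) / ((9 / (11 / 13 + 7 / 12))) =0.14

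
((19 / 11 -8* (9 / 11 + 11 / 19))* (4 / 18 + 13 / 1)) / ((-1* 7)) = 33575 / 1881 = 17.85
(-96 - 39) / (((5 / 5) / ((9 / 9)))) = -135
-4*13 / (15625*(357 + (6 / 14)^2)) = -1274 / 136734375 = -0.00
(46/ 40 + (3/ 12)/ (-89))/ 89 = 1021/ 79210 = 0.01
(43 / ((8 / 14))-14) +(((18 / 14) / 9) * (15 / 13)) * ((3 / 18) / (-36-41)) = 61.25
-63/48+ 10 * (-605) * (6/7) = -580947/112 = -5187.03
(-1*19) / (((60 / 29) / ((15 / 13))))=-551 / 52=-10.60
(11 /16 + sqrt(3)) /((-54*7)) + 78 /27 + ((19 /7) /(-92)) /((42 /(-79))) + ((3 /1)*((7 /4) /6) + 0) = 3717269 /973728 - sqrt(3) /378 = 3.81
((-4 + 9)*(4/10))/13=2/13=0.15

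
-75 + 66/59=-4359/59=-73.88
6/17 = 0.35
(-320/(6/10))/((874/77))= -61600/1311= -46.99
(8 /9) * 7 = 56 /9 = 6.22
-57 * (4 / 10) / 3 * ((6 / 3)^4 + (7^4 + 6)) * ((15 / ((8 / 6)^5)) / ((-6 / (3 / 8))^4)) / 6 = -11186991 / 67108864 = -0.17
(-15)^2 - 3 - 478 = -256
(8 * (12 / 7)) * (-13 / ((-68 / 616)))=27456 / 17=1615.06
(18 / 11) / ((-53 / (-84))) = 2.59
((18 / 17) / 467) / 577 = 18 / 4580803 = 0.00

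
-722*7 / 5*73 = -368942 / 5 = -73788.40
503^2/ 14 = 253009/ 14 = 18072.07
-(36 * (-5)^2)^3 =-729000000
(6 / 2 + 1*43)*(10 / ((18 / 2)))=51.11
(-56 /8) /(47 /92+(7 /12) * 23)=-483 /961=-0.50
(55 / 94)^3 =0.20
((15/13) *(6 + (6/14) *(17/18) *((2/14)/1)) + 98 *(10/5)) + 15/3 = 207.99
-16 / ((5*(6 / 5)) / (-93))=248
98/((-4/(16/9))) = -392/9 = -43.56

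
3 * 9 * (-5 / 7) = -135 / 7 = -19.29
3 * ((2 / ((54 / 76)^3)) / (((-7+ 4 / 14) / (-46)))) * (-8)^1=-282700544 / 308367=-916.77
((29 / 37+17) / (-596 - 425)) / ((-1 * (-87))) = -658 / 3286599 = -0.00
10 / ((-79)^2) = 10 / 6241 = 0.00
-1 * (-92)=92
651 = 651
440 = 440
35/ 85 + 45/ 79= 1318/ 1343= 0.98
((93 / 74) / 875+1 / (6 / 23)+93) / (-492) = -9405077 / 47785500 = -0.20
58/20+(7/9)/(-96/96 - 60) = 15851/5490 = 2.89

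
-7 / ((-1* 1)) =7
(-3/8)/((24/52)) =-13/16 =-0.81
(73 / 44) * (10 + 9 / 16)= 17.52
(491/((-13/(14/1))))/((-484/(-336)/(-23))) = 13280568/1573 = 8442.83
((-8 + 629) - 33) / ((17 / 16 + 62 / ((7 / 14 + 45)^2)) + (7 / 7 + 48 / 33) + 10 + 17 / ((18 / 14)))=7712857152 / 351134587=21.97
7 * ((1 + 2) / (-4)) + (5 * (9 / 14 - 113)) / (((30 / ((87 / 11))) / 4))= -16735 / 28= -597.68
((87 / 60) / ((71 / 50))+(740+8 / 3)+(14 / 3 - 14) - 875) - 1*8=-63323 / 426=-148.65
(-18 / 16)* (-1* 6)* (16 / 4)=27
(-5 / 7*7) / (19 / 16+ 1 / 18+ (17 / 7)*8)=-5040 / 20837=-0.24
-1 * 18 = -18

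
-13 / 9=-1.44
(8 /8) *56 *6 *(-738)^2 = 183000384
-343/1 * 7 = -2401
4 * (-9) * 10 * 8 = -2880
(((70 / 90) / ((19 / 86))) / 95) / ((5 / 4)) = 2408 / 81225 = 0.03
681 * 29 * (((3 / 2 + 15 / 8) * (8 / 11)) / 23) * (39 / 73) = 20795697 / 18469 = 1125.98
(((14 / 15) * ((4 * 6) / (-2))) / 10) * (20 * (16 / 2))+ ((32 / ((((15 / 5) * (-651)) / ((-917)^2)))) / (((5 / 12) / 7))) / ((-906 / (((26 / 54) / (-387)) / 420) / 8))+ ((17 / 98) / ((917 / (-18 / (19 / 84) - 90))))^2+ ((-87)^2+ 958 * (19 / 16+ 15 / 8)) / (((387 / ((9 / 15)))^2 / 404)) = -349747854645555394032381259 / 2069443756852567118248050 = -169.01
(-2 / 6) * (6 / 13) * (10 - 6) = -8 / 13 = -0.62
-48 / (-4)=12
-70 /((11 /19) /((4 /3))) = -5320 /33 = -161.21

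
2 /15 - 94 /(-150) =19 /25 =0.76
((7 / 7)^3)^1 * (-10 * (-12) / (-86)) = -60 / 43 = -1.40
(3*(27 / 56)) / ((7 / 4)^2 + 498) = 162 / 56119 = 0.00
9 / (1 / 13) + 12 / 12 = 118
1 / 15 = 0.07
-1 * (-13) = 13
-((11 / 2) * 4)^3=-10648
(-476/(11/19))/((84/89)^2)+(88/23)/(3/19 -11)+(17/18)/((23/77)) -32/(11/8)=-688381021/729652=-943.44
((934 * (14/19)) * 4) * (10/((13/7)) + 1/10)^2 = 6647433044/80275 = 82808.26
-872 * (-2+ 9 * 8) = -61040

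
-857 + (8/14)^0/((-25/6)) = -21431/25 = -857.24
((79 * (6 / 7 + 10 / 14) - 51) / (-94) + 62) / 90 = 1119 / 1645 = 0.68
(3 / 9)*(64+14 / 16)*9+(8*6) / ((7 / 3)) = 12051 / 56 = 215.20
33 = 33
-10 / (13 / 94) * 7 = -6580 / 13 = -506.15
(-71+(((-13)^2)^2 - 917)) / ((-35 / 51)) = -200889 / 5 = -40177.80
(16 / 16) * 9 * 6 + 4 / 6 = 164 / 3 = 54.67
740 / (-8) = -185 / 2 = -92.50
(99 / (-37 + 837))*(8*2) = 99 / 50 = 1.98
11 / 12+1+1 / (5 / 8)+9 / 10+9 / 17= 1009 / 204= 4.95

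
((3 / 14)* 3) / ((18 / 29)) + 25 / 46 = 1017 / 644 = 1.58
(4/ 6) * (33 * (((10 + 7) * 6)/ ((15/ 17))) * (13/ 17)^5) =16336892/ 24565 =665.05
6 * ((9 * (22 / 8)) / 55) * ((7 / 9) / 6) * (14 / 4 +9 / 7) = 67 / 40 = 1.68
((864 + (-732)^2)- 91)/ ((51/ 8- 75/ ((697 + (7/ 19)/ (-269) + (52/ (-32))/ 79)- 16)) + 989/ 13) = 24550913427436552/ 3767382399055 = 6516.70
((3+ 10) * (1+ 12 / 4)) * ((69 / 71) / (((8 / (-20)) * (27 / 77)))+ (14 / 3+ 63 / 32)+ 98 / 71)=288925 / 5112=56.52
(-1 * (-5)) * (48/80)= 3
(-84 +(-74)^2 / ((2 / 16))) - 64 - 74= 43586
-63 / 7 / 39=-3 / 13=-0.23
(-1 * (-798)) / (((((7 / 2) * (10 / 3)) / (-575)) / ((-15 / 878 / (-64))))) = -294975 / 28096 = -10.50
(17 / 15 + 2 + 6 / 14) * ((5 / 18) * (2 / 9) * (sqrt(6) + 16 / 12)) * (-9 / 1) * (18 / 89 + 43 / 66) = -85255 * sqrt(6) / 50463 - 341020 / 151389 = -6.39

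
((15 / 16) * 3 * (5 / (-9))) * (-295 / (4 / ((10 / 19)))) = 36875 / 608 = 60.65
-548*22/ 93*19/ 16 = -28633/ 186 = -153.94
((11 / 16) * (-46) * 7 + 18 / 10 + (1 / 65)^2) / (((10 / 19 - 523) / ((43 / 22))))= 6063469259 / 7381717200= 0.82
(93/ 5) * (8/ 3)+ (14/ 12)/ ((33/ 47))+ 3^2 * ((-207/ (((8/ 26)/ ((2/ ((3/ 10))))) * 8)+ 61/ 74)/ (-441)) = 450053743/ 7179480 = 62.69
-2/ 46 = -1/ 23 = -0.04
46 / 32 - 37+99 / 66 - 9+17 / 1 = -417 / 16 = -26.06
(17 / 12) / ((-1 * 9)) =-17 / 108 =-0.16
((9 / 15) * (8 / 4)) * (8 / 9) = 1.07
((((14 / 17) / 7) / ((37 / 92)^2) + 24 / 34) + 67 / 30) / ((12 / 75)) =12799855 / 558552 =22.92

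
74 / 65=1.14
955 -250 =705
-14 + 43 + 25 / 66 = 1939 / 66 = 29.38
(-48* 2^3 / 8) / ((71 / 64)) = -3072 / 71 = -43.27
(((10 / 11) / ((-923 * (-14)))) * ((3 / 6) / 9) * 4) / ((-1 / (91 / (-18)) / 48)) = 80 / 21087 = 0.00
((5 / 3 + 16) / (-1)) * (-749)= 39697 / 3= 13232.33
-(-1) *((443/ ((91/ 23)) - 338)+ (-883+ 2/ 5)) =-504428/ 455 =-1108.63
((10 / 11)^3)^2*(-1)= -1000000 / 1771561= -0.56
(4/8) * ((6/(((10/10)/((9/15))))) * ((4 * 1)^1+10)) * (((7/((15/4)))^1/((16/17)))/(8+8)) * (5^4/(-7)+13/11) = -75684/275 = -275.21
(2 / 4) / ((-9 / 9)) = -1 / 2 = -0.50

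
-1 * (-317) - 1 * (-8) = 325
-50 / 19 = -2.63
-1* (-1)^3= 1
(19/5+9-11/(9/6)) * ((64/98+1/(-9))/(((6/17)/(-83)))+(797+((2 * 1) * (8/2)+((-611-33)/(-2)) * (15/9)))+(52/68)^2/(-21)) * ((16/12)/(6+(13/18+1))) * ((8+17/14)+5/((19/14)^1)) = 104488615397780/7068448989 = 14782.40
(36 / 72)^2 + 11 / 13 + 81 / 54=135 / 52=2.60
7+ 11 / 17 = 130 / 17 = 7.65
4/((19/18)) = 72/19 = 3.79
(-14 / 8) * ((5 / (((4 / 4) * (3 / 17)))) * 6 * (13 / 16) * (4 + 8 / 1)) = -23205 / 8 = -2900.62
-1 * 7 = -7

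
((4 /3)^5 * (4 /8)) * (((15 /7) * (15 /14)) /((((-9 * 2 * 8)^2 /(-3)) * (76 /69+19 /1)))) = -575 /16515009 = -0.00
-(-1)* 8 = 8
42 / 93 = 14 / 31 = 0.45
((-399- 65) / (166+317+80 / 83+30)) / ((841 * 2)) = -664 / 1237111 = -0.00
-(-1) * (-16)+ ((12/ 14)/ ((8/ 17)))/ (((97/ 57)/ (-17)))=-92875/ 2716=-34.20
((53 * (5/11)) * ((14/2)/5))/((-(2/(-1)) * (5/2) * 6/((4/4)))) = 371/330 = 1.12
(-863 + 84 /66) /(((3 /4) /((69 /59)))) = -872068 /649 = -1343.71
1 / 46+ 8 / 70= 219 / 1610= 0.14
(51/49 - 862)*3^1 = -2582.88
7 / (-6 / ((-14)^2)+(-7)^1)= -686 / 689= -1.00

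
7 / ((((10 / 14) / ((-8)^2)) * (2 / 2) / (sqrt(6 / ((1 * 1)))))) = 3136 * sqrt(6) / 5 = 1536.32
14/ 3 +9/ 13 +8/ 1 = 521/ 39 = 13.36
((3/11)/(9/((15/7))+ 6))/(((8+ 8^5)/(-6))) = -15/3064556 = -0.00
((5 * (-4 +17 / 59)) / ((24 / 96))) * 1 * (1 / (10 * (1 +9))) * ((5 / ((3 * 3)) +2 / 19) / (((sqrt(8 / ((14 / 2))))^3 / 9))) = -173229 * sqrt(14) / 179360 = -3.61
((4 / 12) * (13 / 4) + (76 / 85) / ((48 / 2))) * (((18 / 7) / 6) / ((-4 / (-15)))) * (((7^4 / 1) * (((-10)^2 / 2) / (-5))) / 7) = -840105 / 136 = -6177.24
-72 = -72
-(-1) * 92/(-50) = -46/25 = -1.84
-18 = -18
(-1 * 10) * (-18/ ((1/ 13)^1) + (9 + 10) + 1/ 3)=6440/ 3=2146.67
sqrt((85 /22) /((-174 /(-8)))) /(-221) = -sqrt(162690) /211497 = -0.00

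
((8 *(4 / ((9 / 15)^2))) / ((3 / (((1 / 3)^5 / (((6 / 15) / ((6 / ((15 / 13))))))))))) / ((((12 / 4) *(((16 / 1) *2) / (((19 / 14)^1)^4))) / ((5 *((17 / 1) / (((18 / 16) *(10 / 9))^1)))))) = 720023525 / 189035532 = 3.81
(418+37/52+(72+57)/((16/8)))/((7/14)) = 25127/26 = 966.42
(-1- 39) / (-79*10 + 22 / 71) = 710 / 14017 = 0.05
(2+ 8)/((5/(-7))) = -14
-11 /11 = -1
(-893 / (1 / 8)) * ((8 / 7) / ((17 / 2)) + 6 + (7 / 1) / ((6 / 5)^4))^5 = -6061293603867446302906648724978125 / 10906108843273196955107328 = -555770503.57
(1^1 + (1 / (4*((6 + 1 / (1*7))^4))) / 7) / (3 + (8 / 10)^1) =68377735 / 259828876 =0.26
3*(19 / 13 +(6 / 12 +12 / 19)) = 3843 / 494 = 7.78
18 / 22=9 / 11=0.82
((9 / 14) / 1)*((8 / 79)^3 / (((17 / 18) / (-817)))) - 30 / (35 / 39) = -1995191766 / 58671641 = -34.01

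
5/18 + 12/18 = 17/18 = 0.94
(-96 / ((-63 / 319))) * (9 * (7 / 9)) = 10208 / 3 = 3402.67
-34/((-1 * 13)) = 34/13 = 2.62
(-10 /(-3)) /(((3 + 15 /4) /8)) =320 /81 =3.95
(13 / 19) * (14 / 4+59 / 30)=1066 / 285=3.74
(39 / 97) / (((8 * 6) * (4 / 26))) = 169 / 3104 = 0.05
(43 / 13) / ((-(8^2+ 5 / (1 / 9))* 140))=-0.00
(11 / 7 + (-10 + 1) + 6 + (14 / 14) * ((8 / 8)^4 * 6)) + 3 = 53 / 7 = 7.57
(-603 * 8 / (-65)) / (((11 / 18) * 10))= 43416 / 3575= 12.14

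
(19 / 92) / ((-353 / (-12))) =57 / 8119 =0.01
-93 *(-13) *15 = 18135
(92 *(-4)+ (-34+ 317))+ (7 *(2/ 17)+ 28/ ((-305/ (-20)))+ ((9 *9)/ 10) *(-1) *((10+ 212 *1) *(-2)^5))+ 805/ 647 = 192765148548/ 3354695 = 57461.30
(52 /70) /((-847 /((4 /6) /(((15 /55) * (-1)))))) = 52 /24255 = 0.00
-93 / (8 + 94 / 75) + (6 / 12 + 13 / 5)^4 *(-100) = -320810537 / 34700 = -9245.26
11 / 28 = 0.39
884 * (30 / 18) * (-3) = -4420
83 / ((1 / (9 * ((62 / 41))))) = 46314 / 41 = 1129.61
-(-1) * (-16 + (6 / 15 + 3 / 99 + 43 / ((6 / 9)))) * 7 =113029 / 330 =342.51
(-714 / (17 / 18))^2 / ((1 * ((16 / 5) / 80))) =14288400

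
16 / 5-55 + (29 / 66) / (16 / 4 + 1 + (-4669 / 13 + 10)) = -76480441 / 1476420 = -51.80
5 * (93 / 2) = 465 / 2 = 232.50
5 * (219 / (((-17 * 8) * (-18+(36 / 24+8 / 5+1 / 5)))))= 1825 / 3332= 0.55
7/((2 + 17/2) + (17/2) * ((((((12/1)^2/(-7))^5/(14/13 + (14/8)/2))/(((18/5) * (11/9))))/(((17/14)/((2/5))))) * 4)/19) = -1426141178/51513107822601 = -0.00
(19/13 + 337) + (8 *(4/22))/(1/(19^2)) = 123488/143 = 863.55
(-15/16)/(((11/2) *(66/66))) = -15/88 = -0.17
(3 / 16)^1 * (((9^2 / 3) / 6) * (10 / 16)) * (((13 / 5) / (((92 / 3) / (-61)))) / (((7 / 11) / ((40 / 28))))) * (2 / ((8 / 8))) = -3532815 / 288512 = -12.24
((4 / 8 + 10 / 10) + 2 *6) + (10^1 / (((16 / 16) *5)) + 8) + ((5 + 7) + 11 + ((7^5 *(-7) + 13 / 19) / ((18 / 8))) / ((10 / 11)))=-32758159 / 570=-57470.45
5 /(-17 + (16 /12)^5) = -1215 /3107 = -0.39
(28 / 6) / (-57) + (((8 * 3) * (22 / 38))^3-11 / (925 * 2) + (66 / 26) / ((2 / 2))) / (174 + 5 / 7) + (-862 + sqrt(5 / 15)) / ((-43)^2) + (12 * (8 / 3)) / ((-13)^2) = sqrt(3) / 5547 + 655089055448220403 / 43644056920618050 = 15.01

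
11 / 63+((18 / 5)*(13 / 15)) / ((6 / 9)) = 7646 / 1575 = 4.85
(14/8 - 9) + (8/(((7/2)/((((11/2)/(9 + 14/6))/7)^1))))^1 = -23629/3332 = -7.09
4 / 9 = 0.44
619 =619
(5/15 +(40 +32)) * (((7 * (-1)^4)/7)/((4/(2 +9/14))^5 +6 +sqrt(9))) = 15047638669/3524482167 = 4.27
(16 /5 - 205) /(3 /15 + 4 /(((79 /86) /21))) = -79711 /36199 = -2.20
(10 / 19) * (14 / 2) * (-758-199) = -66990 / 19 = -3525.79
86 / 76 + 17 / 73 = 3785 / 2774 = 1.36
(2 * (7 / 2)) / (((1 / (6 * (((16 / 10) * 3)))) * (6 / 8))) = 1344 / 5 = 268.80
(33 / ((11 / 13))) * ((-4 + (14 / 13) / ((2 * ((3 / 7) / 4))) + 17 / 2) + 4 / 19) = 14429 / 38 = 379.71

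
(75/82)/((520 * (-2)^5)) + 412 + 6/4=112842481/272896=413.50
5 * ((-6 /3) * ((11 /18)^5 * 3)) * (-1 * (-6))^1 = -805255 /52488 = -15.34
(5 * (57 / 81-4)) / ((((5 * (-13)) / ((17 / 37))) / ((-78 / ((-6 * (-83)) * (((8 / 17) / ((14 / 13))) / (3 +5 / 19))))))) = -5581457 / 40960998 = -0.14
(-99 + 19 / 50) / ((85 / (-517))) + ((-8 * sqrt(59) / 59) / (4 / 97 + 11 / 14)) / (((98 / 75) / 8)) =592.13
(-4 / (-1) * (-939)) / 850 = -1878 / 425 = -4.42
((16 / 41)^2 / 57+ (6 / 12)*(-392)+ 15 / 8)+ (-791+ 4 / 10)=-3774125573 / 3832680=-984.72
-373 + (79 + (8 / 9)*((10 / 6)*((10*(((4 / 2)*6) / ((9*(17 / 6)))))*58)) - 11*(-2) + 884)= 466508 / 459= 1016.36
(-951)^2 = 904401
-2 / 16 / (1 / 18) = -9 / 4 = -2.25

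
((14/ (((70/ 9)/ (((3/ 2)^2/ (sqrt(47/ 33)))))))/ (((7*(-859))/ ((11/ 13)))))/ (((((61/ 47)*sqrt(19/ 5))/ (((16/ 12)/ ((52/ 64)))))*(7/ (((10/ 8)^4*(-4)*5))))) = 185625*sqrt(147345)/ 32977625044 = 0.00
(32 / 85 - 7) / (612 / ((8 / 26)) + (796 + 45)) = -563 / 240550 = -0.00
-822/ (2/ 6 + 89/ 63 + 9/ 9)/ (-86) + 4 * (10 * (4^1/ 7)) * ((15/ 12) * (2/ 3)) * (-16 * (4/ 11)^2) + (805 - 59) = 13405304767/ 18902499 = 709.18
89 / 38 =2.34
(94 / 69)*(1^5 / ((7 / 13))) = 1222 / 483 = 2.53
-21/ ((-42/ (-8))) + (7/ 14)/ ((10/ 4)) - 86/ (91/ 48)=-22369/ 455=-49.16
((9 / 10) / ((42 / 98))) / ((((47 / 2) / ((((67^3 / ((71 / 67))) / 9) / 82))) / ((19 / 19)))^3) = 9203.84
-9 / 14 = -0.64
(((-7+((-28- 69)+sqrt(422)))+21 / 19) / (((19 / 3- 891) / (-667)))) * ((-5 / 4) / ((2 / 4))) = 19559775 / 100852- 10005 * sqrt(422) / 5308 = 155.22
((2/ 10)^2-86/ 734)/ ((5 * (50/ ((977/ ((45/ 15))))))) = -0.10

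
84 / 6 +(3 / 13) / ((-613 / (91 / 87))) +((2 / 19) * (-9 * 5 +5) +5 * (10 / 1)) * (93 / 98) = 950867436 / 16550387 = 57.45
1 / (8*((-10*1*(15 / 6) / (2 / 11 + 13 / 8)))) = -0.01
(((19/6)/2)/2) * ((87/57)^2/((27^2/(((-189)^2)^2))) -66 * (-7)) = 490731157/152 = 3228494.45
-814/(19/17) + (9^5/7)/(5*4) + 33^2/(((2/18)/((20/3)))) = 172989011/2660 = 65033.46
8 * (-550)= -4400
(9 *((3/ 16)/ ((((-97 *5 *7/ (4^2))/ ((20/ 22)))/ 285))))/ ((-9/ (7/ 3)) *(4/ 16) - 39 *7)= 20520/ 2728319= 0.01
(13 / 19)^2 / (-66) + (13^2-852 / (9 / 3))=-115.01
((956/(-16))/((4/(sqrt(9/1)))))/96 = -239/512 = -0.47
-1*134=-134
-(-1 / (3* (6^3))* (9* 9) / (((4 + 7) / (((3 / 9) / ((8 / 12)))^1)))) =1 / 176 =0.01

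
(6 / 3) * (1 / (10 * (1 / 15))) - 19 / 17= 32 / 17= 1.88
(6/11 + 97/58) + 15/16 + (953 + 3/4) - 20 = 4781965/5104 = 936.91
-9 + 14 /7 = -7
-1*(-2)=2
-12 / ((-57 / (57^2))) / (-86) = -342 / 43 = -7.95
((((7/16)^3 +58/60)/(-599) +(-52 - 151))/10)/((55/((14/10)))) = -52296889519/101207040000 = -0.52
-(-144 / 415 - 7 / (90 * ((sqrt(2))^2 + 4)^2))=93893 / 268920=0.35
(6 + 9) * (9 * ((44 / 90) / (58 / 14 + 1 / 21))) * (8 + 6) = 441 / 2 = 220.50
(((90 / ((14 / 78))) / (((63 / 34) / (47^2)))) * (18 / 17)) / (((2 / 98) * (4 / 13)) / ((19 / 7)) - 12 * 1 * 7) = -957568365 / 127078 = -7535.28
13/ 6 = 2.17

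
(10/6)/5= 1/3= 0.33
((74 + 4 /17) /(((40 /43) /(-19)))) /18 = -515527 /6120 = -84.24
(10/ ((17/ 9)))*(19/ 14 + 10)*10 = 71550/ 119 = 601.26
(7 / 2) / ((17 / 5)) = 35 / 34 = 1.03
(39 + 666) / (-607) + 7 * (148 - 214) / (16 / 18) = -1264773 / 2428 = -520.91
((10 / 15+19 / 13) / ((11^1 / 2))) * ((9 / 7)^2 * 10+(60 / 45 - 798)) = -19036880 / 63063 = -301.87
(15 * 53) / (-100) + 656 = 648.05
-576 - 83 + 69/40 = -26291/40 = -657.28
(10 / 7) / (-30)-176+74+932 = 17429 / 21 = 829.95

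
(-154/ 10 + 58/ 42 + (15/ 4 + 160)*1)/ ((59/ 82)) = 2578367/ 12390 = 208.10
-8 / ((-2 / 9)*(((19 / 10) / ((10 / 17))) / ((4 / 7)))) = 14400 / 2261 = 6.37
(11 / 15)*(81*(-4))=-1188 / 5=-237.60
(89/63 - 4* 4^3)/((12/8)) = -32078/189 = -169.72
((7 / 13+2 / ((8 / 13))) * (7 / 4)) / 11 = 1379 / 2288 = 0.60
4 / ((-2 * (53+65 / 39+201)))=-6 / 767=-0.01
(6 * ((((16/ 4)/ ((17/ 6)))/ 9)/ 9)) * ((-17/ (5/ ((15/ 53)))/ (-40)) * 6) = 4/ 265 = 0.02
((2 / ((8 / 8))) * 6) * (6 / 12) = 6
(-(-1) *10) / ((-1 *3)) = -10 / 3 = -3.33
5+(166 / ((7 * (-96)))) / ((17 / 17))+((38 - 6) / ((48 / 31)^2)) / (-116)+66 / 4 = 1235807 / 58464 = 21.14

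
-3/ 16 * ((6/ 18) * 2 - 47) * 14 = 973/ 8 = 121.62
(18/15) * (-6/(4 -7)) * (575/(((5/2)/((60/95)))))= 6624/19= 348.63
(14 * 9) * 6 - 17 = 739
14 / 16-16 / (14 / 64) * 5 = -20431 / 56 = -364.84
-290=-290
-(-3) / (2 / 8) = 12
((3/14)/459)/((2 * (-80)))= -1/342720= -0.00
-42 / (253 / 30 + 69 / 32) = -20160 / 5083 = -3.97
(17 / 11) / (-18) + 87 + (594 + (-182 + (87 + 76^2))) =1259659 / 198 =6361.91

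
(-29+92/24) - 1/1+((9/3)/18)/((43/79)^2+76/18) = -19895137/761397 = -26.13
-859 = -859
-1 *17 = -17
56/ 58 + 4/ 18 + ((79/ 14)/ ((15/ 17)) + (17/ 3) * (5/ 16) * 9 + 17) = 5922473/ 146160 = 40.52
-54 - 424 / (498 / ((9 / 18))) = -13552 / 249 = -54.43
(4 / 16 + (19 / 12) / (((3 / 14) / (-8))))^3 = -9514651159 / 46656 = -203932.00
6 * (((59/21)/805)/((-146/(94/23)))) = -5546/9461165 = -0.00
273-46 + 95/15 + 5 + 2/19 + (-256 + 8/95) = -4981/285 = -17.48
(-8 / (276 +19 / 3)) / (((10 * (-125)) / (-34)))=-408 / 529375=-0.00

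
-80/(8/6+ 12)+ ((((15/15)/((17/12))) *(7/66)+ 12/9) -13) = -9869/561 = -17.59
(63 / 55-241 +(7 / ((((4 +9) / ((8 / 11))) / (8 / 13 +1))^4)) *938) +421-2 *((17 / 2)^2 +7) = 2756876709416801 / 119431134861610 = 23.08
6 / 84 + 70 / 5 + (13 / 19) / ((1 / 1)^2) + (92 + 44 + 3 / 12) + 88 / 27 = 2215861 / 14364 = 154.26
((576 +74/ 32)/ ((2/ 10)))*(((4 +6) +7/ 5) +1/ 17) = 4506211/ 136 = 33133.90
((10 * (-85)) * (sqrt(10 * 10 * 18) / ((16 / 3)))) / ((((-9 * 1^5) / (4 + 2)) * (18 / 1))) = 2125 * sqrt(2) / 12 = 250.43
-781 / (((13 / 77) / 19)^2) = -9891291.06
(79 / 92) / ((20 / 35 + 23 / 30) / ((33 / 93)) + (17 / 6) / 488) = 7421260 / 32640933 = 0.23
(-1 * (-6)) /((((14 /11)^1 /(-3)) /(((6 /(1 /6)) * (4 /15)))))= -4752 /35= -135.77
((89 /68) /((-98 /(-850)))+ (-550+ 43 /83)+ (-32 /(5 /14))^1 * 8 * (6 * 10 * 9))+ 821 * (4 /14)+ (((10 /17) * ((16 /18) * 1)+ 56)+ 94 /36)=-964032129775 /2489004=-387316.42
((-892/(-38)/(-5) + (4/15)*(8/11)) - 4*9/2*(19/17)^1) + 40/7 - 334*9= -225697174/74613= -3024.90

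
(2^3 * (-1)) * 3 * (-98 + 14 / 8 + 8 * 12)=6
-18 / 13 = -1.38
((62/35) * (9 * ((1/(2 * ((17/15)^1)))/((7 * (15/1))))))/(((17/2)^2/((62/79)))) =69192/95091115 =0.00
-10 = -10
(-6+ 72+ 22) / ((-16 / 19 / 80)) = -8360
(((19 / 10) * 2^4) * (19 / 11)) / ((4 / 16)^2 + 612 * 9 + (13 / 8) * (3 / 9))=138624 / 14542715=0.01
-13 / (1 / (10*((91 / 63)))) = -1690 / 9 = -187.78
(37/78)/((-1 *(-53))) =37/4134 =0.01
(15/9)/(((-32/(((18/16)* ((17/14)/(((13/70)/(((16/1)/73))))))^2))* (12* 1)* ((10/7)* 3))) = -151725/57638464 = -0.00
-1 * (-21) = 21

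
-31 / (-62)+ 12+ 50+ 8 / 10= 633 / 10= 63.30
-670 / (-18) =335 / 9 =37.22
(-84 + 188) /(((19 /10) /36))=37440 /19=1970.53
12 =12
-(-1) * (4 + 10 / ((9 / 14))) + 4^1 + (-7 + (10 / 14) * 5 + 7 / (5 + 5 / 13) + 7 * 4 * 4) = 84059 / 630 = 133.43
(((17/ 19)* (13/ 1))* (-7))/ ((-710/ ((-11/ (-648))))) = 17017/ 8741520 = 0.00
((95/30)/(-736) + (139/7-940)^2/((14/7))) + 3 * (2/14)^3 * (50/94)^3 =66572869701420037/157259452224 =423331.44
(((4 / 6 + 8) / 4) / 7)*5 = 65 / 42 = 1.55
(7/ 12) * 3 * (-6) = -21/ 2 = -10.50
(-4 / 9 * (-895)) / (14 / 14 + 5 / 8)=28640 / 117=244.79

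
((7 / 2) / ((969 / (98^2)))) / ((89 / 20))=672280 / 86241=7.80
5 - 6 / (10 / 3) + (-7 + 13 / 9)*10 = -2356 / 45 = -52.36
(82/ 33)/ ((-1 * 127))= -82/ 4191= -0.02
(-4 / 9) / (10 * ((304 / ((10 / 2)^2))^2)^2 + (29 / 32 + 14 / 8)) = -10000000 / 4919512789881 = -0.00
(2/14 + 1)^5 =32768/16807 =1.95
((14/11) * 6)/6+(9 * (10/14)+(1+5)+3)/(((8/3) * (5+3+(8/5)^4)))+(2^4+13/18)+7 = 106708201/4202352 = 25.39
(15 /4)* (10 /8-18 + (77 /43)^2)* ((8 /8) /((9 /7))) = -39.50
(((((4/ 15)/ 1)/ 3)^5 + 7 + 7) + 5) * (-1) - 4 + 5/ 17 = -71227873658/ 3136978125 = -22.71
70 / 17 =4.12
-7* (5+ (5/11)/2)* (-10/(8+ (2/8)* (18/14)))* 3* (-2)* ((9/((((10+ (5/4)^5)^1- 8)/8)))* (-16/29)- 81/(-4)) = -179501757750/54927653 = -3267.97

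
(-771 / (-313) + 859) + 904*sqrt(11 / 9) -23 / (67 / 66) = 17590612 / 20971 + 904*sqrt(11) / 3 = 1838.22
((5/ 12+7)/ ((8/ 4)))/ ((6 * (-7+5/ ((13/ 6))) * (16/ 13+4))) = -0.03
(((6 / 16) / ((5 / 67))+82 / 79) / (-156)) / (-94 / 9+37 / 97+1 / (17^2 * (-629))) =1013477974089 / 262410324138560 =0.00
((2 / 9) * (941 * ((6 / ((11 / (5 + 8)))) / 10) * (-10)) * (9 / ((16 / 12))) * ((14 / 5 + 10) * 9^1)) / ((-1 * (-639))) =-7046208 / 3905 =-1804.41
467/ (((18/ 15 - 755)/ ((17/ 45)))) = -7939/ 33921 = -0.23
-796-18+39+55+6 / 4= -1437 / 2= -718.50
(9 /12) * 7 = 21 /4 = 5.25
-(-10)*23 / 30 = 23 / 3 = 7.67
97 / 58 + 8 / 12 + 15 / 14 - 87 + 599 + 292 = 491713 / 609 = 807.41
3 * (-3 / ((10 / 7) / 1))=-63 / 10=-6.30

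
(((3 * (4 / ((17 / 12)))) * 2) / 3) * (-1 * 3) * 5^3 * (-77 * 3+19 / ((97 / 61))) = 764928000 / 1649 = 463873.86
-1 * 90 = -90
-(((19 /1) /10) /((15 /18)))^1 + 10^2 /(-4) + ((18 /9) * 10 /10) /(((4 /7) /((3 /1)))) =-839 /50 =-16.78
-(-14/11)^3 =2744/1331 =2.06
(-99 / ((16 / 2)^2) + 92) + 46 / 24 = 17735 / 192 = 92.37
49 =49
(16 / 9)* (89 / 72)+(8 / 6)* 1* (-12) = -13.80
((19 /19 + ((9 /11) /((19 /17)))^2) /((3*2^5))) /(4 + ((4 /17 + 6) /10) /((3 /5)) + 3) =114053 /57309472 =0.00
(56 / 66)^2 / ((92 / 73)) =14308 / 25047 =0.57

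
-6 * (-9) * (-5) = -270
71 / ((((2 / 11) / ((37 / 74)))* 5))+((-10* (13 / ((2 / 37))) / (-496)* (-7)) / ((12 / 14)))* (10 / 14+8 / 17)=-7.87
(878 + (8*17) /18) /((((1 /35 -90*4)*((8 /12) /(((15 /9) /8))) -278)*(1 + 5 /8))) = -5579000 /14638689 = -0.38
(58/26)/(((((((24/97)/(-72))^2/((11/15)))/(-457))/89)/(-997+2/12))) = 5616565247140.95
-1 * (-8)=8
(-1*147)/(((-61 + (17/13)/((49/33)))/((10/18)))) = 156065/114888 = 1.36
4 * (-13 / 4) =-13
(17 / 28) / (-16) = -0.04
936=936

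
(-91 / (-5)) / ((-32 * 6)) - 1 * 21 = -20251 / 960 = -21.09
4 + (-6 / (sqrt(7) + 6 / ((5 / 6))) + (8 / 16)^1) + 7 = 150*sqrt(7) / 1121 + 23623 / 2242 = 10.89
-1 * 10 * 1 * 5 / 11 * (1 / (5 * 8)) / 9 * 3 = -5 / 132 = -0.04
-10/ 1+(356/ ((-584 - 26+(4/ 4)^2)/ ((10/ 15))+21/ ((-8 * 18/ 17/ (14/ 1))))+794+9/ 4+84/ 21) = 71900701/ 91028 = 789.87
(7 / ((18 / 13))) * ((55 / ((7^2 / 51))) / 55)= 221 / 42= 5.26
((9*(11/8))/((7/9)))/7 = 891/392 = 2.27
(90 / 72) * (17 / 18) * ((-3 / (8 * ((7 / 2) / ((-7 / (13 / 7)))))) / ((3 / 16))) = 595 / 234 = 2.54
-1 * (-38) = 38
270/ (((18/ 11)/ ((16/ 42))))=440/ 7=62.86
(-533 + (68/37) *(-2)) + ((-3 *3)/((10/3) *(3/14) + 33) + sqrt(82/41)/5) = -536.66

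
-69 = -69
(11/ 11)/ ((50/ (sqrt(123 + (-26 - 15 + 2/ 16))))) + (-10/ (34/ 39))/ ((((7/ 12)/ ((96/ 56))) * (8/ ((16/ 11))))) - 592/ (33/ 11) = -5592976/ 27489 + 3 * sqrt(146)/ 200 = -203.28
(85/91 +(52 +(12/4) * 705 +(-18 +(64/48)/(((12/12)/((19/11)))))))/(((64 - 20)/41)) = 66247472/33033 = 2005.49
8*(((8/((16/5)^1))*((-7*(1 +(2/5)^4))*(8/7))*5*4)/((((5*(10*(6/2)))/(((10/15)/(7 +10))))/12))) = -328192/31875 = -10.30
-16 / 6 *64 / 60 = -128 / 45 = -2.84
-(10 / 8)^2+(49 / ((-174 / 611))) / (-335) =-1.05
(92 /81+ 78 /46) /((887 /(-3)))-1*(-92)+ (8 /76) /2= 963296198 /10465713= 92.04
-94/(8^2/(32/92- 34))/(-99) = -0.50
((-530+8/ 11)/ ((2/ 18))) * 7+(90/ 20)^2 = -1466253/ 44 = -33323.93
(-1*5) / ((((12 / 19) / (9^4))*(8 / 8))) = -207765 / 4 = -51941.25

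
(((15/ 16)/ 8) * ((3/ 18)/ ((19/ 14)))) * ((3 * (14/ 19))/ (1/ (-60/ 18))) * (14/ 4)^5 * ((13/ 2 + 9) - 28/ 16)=-1132371625/ 1478656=-765.81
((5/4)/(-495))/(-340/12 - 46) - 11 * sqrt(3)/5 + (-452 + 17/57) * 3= -757888673/559284 - 11 * sqrt(3)/5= -1358.92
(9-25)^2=256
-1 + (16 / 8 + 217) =218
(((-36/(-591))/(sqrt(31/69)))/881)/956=3 *sqrt(2139)/1285883813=0.00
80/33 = 2.42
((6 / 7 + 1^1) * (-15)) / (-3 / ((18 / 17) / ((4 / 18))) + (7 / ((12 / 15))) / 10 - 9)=42120 / 13237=3.18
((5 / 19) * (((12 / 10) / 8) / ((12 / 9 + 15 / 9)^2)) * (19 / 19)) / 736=1 / 167808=0.00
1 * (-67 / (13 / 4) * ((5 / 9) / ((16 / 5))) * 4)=-1675 / 117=-14.32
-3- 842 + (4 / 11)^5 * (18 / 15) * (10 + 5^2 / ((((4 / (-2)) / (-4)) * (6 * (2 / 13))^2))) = -844.48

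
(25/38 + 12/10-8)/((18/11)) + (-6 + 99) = 101741/1140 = 89.25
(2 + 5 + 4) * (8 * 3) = 264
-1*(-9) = 9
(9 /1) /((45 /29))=5.80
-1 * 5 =-5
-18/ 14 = -9/ 7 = -1.29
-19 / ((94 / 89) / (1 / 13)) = -1691 / 1222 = -1.38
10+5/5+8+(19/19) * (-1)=18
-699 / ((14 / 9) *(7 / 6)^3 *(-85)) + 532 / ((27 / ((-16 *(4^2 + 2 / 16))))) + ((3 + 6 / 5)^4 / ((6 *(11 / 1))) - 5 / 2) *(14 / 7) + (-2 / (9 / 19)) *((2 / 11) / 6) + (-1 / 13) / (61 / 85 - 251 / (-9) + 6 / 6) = -1029420147549348769 / 202804341114375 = -5075.93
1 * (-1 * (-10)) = 10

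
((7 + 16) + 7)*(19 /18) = 95 /3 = 31.67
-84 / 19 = -4.42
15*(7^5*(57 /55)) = 2873997 /11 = 261272.45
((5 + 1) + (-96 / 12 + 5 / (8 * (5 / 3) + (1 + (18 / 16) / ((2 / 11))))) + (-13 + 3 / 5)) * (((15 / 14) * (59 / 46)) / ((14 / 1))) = -44073 / 31717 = -1.39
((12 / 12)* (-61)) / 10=-61 / 10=-6.10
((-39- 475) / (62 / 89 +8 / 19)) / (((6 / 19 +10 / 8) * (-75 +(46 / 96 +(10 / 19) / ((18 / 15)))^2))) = 3052372206592 / 770694486345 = 3.96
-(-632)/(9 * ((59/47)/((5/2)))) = 74260/531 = 139.85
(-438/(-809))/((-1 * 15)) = -146/4045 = -0.04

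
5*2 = 10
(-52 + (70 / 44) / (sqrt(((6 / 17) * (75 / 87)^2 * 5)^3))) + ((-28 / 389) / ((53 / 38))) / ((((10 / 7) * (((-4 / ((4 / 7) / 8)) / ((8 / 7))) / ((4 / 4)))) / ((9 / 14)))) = -37522598 / 721595 + 2902291 * sqrt(510) / 61875000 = -50.94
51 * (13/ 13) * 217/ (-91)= -1581/ 13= -121.62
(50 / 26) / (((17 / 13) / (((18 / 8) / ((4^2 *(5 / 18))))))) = 405 / 544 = 0.74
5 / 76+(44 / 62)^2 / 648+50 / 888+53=2907001703 / 54722223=53.12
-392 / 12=-98 / 3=-32.67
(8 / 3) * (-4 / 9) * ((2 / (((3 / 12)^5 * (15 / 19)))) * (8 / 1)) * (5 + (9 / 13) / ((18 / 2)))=-219152384 / 1755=-124873.15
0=0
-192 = -192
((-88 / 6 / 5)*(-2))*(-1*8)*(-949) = 668096 / 15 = 44539.73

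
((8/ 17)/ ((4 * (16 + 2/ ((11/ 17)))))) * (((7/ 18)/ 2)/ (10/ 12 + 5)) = 11/ 53550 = 0.00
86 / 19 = 4.53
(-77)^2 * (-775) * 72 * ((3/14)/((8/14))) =-124064325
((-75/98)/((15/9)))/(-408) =15/13328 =0.00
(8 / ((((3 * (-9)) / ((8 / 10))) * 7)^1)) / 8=-4 / 945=-0.00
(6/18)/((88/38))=19/132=0.14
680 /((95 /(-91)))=-12376 /19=-651.37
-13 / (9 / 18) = -26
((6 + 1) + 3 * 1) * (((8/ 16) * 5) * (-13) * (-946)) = 307450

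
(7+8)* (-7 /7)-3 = -18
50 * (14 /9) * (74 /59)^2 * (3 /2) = 1916600 /10443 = 183.53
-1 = -1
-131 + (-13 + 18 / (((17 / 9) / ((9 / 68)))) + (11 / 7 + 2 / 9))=-5132375 / 36414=-140.95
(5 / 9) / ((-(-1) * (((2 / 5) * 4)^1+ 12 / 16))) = 100 / 423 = 0.24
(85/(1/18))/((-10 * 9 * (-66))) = 17/66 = 0.26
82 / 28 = 41 / 14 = 2.93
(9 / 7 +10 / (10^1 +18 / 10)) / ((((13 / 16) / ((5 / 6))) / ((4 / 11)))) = 140960 / 177177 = 0.80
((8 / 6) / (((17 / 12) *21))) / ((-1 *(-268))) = 4 / 23919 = 0.00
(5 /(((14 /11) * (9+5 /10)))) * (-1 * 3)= -165 /133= -1.24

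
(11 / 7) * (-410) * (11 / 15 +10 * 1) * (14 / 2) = -145222 / 3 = -48407.33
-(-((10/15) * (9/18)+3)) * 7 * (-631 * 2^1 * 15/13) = -441700/13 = -33976.92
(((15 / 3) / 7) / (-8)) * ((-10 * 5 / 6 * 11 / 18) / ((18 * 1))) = 1375 / 54432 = 0.03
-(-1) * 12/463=12/463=0.03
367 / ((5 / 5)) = 367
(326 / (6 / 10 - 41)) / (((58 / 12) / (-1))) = 1.67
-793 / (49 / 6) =-4758 / 49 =-97.10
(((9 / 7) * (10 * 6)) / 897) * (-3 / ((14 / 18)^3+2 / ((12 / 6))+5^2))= -393660 / 40388621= -0.01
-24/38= -12/19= -0.63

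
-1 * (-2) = 2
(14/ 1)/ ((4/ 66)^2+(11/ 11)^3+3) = 7623/ 2180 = 3.50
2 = 2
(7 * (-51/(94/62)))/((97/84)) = -929628/4559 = -203.91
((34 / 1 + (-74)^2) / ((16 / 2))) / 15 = 551 / 12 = 45.92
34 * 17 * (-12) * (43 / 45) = -99416 / 15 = -6627.73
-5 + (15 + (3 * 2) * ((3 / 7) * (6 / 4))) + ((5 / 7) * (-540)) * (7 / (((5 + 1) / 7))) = -21953 / 7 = -3136.14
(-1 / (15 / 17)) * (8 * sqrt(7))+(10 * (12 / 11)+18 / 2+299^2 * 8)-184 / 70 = 715201.29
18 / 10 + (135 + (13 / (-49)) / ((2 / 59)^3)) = -13081507 / 1960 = -6674.24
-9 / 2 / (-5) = 9 / 10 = 0.90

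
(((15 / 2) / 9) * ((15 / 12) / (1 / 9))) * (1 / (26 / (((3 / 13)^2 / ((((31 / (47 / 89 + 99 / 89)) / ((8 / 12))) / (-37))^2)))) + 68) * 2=21323865305325 / 16723741957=1275.07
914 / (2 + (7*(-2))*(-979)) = 0.07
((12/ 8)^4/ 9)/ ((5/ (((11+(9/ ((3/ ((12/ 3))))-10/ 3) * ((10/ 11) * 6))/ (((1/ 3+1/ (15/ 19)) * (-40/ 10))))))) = -1.02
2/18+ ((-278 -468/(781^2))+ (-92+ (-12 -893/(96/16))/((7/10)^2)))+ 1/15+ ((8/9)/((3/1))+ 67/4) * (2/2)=-10991174734691/16139568060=-681.01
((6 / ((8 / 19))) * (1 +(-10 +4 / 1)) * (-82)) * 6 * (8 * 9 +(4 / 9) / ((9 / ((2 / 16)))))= 45435175 / 18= 2524176.39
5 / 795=1 / 159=0.01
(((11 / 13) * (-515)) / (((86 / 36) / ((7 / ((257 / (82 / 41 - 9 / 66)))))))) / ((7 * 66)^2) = -21115 / 486730244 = -0.00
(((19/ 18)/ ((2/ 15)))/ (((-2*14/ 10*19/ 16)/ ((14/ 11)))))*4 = -400/ 33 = -12.12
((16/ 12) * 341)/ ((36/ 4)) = 1364/ 27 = 50.52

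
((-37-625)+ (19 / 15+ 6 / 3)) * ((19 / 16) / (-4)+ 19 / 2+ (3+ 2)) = -2993943 / 320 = -9356.07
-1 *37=-37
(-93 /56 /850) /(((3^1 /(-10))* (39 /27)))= 279 /61880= 0.00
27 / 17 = 1.59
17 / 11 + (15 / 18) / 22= 19 / 12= 1.58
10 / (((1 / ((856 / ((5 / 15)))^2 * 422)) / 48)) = 1335807037440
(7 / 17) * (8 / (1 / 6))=336 / 17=19.76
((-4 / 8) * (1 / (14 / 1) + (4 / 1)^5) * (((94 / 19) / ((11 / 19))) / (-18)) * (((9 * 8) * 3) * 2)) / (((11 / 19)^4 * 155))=1053784467828 / 174740335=6030.57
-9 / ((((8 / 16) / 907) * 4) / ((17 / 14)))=-138771 / 28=-4956.11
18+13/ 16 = 301/ 16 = 18.81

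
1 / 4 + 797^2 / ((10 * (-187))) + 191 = -555143 / 3740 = -148.43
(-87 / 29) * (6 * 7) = -126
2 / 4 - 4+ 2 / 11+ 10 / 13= -729 / 286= -2.55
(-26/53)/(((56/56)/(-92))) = 2392/53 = 45.13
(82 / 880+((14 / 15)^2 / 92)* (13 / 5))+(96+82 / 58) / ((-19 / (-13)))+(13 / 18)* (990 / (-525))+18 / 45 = 577946520167 / 8782389000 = 65.81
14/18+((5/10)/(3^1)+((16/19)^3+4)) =5.54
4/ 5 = 0.80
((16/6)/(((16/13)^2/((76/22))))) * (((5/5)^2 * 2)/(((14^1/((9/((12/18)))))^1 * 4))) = 28899/9856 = 2.93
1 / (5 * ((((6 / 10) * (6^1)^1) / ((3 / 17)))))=1 / 102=0.01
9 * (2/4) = 4.50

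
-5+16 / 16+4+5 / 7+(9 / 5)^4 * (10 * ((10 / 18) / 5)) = 10831 / 875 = 12.38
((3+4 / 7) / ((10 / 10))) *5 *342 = 42750 / 7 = 6107.14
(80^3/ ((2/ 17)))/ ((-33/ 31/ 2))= -269824000/ 33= -8176484.85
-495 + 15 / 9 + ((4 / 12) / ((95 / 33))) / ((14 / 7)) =-281167 / 570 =-493.28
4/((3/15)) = 20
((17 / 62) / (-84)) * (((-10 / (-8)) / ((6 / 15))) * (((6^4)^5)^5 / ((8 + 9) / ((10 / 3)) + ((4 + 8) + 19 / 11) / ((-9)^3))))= -115966607697135632984139462616911349308704481826568524678862239155454373460443136000 / 88418603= -1311563446632781938255001000000000000000000000000000000000000000000000000000.00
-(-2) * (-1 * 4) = -8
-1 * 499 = -499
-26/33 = -0.79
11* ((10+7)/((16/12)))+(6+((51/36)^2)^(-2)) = 48942729/334084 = 146.50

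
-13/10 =-1.30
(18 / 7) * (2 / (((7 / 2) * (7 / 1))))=72 / 343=0.21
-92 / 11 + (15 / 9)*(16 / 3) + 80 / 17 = 8804 / 1683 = 5.23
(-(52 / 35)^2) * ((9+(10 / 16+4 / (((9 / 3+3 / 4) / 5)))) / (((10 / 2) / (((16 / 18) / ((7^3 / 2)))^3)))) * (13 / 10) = -3230609408 / 2702758491838125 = -0.00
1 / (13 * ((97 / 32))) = 32 / 1261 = 0.03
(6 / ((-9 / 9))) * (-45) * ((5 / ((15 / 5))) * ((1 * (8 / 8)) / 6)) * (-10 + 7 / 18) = -4325 / 6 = -720.83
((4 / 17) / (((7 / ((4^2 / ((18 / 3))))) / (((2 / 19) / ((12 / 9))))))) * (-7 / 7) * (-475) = 400 / 119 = 3.36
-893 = -893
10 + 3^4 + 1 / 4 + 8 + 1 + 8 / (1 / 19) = 1009 / 4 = 252.25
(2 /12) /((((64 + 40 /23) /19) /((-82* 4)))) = -17917 /1134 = -15.80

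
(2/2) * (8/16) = 1/2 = 0.50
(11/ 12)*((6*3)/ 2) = 33/ 4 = 8.25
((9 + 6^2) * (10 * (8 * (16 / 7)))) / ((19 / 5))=288000 / 133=2165.41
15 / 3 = 5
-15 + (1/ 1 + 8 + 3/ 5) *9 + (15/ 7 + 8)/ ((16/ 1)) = 40339/ 560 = 72.03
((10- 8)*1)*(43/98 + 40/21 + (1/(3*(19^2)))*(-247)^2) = 17251/147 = 117.35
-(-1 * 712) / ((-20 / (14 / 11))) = -2492 / 55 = -45.31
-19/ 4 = -4.75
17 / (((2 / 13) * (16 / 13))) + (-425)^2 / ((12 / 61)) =88153619 / 96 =918266.86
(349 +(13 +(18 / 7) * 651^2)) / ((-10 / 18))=-9811224 / 5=-1962244.80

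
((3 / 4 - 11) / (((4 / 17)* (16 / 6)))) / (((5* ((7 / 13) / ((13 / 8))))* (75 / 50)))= -117793 / 17920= -6.57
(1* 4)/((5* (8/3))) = 3/10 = 0.30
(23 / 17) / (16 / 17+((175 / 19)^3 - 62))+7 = 588085888 / 83989733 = 7.00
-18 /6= -3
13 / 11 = 1.18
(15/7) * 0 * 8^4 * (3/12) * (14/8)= 0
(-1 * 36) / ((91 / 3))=-1.19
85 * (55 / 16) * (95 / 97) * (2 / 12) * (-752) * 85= -1774279375 / 582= -3048589.99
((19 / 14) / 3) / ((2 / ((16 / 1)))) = 3.62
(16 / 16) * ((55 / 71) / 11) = 5 / 71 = 0.07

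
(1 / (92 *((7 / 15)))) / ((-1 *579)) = -0.00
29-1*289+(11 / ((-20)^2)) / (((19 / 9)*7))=-13831901 / 53200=-260.00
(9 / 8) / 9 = 1 / 8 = 0.12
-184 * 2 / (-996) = 92 / 249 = 0.37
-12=-12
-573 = -573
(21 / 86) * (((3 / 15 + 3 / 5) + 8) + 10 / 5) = 567 / 215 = 2.64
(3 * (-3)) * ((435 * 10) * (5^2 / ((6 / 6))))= -978750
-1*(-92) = 92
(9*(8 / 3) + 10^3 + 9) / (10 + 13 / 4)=4132 / 53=77.96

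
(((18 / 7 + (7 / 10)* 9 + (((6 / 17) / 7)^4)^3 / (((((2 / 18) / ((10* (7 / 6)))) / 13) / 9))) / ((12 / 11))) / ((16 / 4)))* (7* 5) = 374740375214000318320180053 / 5266443569101241877935648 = 71.16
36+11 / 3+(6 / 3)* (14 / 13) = 1631 / 39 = 41.82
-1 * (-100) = 100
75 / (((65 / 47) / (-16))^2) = 1696512 / 169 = 10038.53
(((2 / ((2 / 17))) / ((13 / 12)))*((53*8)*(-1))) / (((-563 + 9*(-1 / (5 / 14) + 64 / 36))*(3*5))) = 28832 / 37193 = 0.78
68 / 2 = 34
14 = 14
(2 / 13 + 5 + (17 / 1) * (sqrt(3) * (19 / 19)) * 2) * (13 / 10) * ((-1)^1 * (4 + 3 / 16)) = -14807 * sqrt(3) / 80 - 4489 / 160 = -348.64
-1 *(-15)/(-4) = -15/4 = -3.75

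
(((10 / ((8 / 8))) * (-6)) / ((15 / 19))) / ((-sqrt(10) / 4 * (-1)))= -152 * sqrt(10) / 5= -96.13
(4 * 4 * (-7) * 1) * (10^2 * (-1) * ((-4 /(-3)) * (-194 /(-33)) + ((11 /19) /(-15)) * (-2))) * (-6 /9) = -333518080 /5643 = -59102.97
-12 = -12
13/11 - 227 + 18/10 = -12321/55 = -224.02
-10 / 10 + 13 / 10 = 3 / 10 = 0.30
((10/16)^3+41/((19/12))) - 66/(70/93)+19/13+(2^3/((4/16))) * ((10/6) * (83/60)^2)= 5016244267/119508480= 41.97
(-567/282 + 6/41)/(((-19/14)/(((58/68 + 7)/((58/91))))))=1222017615/72200836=16.93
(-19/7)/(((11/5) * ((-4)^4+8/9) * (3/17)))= -285/10472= -0.03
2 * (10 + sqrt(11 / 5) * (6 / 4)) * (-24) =-480-72 * sqrt(55) / 5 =-586.79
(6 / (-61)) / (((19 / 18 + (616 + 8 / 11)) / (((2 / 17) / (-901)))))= 2376 / 114289036177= 0.00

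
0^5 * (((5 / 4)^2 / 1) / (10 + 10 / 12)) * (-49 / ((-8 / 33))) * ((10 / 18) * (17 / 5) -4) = 0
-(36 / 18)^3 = -8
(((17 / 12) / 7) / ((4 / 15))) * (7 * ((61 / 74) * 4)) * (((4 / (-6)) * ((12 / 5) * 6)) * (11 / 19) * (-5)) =342210 / 703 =486.79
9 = 9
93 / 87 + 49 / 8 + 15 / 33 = 19519 / 2552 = 7.65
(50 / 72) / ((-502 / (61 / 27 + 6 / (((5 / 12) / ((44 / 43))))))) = -493255 / 20981592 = -0.02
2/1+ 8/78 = 82/39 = 2.10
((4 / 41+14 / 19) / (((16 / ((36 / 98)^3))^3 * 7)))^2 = 15853745853245532155625 / 1261596334614137290414797793084679833744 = 0.00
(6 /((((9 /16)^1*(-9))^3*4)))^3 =-8589934592 /5559060566555523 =-0.00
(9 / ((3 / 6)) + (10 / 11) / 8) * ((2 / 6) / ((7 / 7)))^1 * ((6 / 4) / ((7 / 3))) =2391 / 616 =3.88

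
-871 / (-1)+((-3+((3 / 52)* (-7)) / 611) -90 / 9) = 27260355 / 31772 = 858.00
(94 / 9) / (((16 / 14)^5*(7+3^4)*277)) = 789929 / 3594387456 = 0.00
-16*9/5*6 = -864/5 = -172.80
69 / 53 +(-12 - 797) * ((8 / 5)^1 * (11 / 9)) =-3770071 / 2385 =-1580.74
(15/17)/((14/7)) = 15/34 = 0.44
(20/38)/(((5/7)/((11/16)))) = 77/152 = 0.51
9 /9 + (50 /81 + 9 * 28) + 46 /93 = 638075 /2511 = 254.11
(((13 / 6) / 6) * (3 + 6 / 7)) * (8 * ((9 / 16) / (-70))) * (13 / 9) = -507 / 3920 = -0.13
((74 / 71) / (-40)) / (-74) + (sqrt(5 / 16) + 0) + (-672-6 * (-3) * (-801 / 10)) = -6003191 / 2840 + sqrt(5) / 4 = -2113.24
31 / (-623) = -31 / 623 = -0.05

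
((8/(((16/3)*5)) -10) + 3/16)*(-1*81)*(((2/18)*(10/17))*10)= 503.60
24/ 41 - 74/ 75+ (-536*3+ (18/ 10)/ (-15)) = -4946203/ 3075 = -1608.52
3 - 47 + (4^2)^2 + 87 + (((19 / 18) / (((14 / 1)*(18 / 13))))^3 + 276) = 53664502096423 / 93329542656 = 575.00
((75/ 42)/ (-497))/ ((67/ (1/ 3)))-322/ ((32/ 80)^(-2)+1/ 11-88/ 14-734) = 138697736833/ 316151028690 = 0.44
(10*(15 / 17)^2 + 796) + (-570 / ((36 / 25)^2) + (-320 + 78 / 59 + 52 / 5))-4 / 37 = 150249741619 / 681357960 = 220.52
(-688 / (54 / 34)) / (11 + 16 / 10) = -58480 / 1701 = -34.38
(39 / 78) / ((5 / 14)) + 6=37 / 5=7.40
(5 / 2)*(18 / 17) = 45 / 17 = 2.65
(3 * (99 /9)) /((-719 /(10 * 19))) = -6270 /719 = -8.72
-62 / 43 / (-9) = 62 / 387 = 0.16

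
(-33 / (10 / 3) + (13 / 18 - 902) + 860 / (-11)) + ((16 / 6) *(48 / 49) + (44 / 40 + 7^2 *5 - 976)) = -1716.65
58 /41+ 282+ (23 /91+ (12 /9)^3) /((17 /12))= 162842240 /570843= 285.27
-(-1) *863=863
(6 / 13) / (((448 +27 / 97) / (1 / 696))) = 97 / 65572364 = 0.00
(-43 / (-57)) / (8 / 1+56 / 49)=301 / 3648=0.08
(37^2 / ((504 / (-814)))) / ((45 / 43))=-23958869 / 11340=-2112.78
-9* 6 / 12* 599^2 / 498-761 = -4003.18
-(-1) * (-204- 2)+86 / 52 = -5313 / 26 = -204.35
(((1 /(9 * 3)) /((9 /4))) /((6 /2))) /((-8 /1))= -1 /1458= -0.00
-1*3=-3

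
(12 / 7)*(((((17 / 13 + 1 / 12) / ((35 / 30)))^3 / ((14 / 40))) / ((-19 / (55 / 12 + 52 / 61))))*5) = -2963459725 / 249539654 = -11.88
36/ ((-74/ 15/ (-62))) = 16740/ 37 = 452.43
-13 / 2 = -6.50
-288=-288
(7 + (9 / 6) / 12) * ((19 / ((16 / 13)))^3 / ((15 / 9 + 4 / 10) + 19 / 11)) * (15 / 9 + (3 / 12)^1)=1086566324415 / 82051072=13242.56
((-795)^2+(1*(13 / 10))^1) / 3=6320263 / 30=210675.43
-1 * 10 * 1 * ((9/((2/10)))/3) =-150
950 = 950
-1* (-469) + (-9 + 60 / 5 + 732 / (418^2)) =20617615 / 43681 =472.00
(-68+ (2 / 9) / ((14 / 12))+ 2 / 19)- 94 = -64520 / 399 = -161.70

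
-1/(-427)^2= -1/182329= -0.00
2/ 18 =1/ 9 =0.11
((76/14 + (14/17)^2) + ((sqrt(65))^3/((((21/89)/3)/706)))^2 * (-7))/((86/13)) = -2036763880600839949/86989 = -23414039483162.70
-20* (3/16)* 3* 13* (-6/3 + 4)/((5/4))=-234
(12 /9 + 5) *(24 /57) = 8 /3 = 2.67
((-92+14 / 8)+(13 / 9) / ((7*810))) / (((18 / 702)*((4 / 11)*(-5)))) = 1317157127 / 680400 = 1935.86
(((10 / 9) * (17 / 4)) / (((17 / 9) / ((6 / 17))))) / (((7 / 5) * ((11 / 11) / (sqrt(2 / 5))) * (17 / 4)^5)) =15360 * sqrt(10) / 168962983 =0.00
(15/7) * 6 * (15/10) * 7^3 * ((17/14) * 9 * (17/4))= 2457945/8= 307243.12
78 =78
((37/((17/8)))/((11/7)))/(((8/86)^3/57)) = 1173761841/1496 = 784600.16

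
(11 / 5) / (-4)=-11 / 20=-0.55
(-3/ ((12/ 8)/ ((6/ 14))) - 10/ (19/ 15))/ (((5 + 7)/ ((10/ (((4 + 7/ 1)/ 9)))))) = -8730/ 1463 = -5.97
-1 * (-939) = 939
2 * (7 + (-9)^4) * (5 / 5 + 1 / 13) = 183904 / 13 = 14146.46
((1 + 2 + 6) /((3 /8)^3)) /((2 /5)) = 1280 /3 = 426.67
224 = 224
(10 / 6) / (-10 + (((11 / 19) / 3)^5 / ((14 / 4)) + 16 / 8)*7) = 200564019 / 481418066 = 0.42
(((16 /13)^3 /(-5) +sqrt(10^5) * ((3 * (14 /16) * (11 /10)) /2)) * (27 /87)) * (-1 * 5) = 36864 /63713-51975 * sqrt(10) /232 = -707.87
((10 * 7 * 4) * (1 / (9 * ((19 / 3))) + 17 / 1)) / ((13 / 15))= 1358000 / 247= 5497.98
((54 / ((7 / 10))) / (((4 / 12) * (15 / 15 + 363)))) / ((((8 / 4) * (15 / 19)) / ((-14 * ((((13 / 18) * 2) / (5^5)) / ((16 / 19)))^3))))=-22024249 / 23625000000000000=-0.00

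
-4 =-4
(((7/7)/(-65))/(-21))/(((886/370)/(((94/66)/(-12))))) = -1739/47891844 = -0.00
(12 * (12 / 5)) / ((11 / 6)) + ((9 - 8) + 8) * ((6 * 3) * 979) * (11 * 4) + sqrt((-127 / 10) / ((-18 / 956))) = sqrt(151765) / 15 + 383808024 / 55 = 6978353.68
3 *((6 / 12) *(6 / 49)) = 9 / 49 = 0.18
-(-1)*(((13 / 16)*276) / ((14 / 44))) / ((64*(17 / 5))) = 49335 / 15232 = 3.24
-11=-11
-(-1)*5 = 5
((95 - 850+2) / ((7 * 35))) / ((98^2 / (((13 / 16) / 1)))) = -0.00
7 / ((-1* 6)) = -7 / 6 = -1.17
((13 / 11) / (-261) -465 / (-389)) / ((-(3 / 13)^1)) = -17289454 / 3350457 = -5.16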